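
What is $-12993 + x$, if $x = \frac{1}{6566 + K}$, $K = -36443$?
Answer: $- \frac{388191862}{29877} \approx -12993.0$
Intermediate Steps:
$x = - \frac{1}{29877}$ ($x = \frac{1}{6566 - 36443} = \frac{1}{-29877} = - \frac{1}{29877} \approx -3.3471 \cdot 10^{-5}$)
$-12993 + x = -12993 - \frac{1}{29877} = - \frac{388191862}{29877}$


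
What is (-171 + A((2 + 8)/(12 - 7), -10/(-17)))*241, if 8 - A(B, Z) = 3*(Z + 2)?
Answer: -699623/17 ≈ -41154.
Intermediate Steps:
A(B, Z) = 2 - 3*Z (A(B, Z) = 8 - 3*(Z + 2) = 8 - 3*(2 + Z) = 8 - (6 + 3*Z) = 8 + (-6 - 3*Z) = 2 - 3*Z)
(-171 + A((2 + 8)/(12 - 7), -10/(-17)))*241 = (-171 + (2 - (-30)/(-17)))*241 = (-171 + (2 - (-30)*(-1)/17))*241 = (-171 + (2 - 3*10/17))*241 = (-171 + (2 - 30/17))*241 = (-171 + 4/17)*241 = -2903/17*241 = -699623/17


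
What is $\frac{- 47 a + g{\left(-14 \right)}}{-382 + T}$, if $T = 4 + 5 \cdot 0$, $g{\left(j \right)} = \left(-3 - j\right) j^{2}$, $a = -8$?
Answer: $- \frac{422}{63} \approx -6.6984$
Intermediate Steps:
$g{\left(j \right)} = j^{2} \left(-3 - j\right)$
$T = 4$ ($T = 4 + 0 = 4$)
$\frac{- 47 a + g{\left(-14 \right)}}{-382 + T} = \frac{\left(-47\right) \left(-8\right) + \left(-14\right)^{2} \left(-3 - -14\right)}{-382 + 4} = \frac{376 + 196 \left(-3 + 14\right)}{-378} = \left(376 + 196 \cdot 11\right) \left(- \frac{1}{378}\right) = \left(376 + 2156\right) \left(- \frac{1}{378}\right) = 2532 \left(- \frac{1}{378}\right) = - \frac{422}{63}$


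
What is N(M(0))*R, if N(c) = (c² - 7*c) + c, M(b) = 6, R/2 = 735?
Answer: 0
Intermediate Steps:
R = 1470 (R = 2*735 = 1470)
N(c) = c² - 6*c
N(M(0))*R = (6*(-6 + 6))*1470 = (6*0)*1470 = 0*1470 = 0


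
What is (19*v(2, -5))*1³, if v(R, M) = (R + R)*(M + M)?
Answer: -760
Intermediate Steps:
v(R, M) = 4*M*R (v(R, M) = (2*R)*(2*M) = 4*M*R)
(19*v(2, -5))*1³ = (19*(4*(-5)*2))*1³ = (19*(-40))*1 = -760*1 = -760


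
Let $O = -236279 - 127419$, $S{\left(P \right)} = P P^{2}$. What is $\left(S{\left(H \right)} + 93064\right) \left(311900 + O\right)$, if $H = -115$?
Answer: $73957754178$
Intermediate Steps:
$S{\left(P \right)} = P^{3}$
$O = -363698$
$\left(S{\left(H \right)} + 93064\right) \left(311900 + O\right) = \left(\left(-115\right)^{3} + 93064\right) \left(311900 - 363698\right) = \left(-1520875 + 93064\right) \left(-51798\right) = \left(-1427811\right) \left(-51798\right) = 73957754178$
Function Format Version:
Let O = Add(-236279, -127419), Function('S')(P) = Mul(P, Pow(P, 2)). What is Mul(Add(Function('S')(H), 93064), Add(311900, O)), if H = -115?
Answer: 73957754178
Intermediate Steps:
Function('S')(P) = Pow(P, 3)
O = -363698
Mul(Add(Function('S')(H), 93064), Add(311900, O)) = Mul(Add(Pow(-115, 3), 93064), Add(311900, -363698)) = Mul(Add(-1520875, 93064), -51798) = Mul(-1427811, -51798) = 73957754178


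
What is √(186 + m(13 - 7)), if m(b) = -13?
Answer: √173 ≈ 13.153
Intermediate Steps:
√(186 + m(13 - 7)) = √(186 - 13) = √173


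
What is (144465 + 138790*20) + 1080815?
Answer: 4001080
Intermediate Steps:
(144465 + 138790*20) + 1080815 = (144465 + 2775800) + 1080815 = 2920265 + 1080815 = 4001080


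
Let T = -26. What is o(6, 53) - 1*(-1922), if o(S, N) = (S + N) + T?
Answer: 1955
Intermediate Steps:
o(S, N) = -26 + N + S (o(S, N) = (S + N) - 26 = (N + S) - 26 = -26 + N + S)
o(6, 53) - 1*(-1922) = (-26 + 53 + 6) - 1*(-1922) = 33 + 1922 = 1955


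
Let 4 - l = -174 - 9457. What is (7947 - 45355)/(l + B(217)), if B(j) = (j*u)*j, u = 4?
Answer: -37408/197991 ≈ -0.18894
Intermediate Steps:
l = 9635 (l = 4 - (-174 - 9457) = 4 - 1*(-9631) = 4 + 9631 = 9635)
B(j) = 4*j² (B(j) = (j*4)*j = (4*j)*j = 4*j²)
(7947 - 45355)/(l + B(217)) = (7947 - 45355)/(9635 + 4*217²) = -37408/(9635 + 4*47089) = -37408/(9635 + 188356) = -37408/197991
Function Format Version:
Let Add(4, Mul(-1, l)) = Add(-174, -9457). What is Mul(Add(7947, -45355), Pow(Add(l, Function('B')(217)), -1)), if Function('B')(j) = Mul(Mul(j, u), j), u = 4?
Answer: Rational(-37408, 197991) ≈ -0.18894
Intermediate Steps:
l = 9635 (l = Add(4, Mul(-1, Add(-174, -9457))) = Add(4, Mul(-1, -9631)) = Add(4, 9631) = 9635)
Function('B')(j) = Mul(4, Pow(j, 2)) (Function('B')(j) = Mul(Mul(j, 4), j) = Mul(Mul(4, j), j) = Mul(4, Pow(j, 2)))
Mul(Add(7947, -45355), Pow(Add(l, Function('B')(217)), -1)) = Mul(Add(7947, -45355), Pow(Add(9635, Mul(4, Pow(217, 2))), -1)) = Mul(-37408, Pow(Add(9635, Mul(4, 47089)), -1)) = Mul(-37408, Pow(Add(9635, 188356), -1)) = Mul(-37408, Pow(197991, -1)) = Mul(-37408, Rational(1, 197991)) = Rational(-37408, 197991)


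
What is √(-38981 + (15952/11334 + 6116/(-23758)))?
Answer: I*√176647035431079298995/67318293 ≈ 197.43*I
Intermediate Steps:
√(-38981 + (15952/11334 + 6116/(-23758))) = √(-38981 + (15952*(1/11334) + 6116*(-1/23758))) = √(-38981 + (7976/5667 - 3058/11879)) = √(-38981 + 77417218/67318293) = √(-2624056962215/67318293) = I*√176647035431079298995/67318293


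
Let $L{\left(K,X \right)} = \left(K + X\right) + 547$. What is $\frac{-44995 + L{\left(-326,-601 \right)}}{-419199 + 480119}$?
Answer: $- \frac{9075}{12184} \approx -0.74483$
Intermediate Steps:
$L{\left(K,X \right)} = 547 + K + X$
$\frac{-44995 + L{\left(-326,-601 \right)}}{-419199 + 480119} = \frac{-44995 - 380}{-419199 + 480119} = \frac{-44995 - 380}{60920} = \left(-45375\right) \frac{1}{60920} = - \frac{9075}{12184}$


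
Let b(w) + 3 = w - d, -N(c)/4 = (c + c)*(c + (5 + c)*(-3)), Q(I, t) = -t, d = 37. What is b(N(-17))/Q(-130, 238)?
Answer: -1272/119 ≈ -10.689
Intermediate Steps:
N(c) = -8*c*(-15 - 2*c) (N(c) = -4*(c + c)*(c + (5 + c)*(-3)) = -4*2*c*(c + (-15 - 3*c)) = -4*2*c*(-15 - 2*c) = -8*c*(-15 - 2*c))
b(w) = -40 + w (b(w) = -3 + (w - 1*37) = -3 + (w - 37) = -3 + (-37 + w) = -40 + w)
b(N(-17))/Q(-130, 238) = (-40 + 8*(-17)*(15 + 2*(-17)))/((-1*238)) = (-40 + 8*(-17)*(15 - 34))/(-238) = (-40 + 8*(-17)*(-19))*(-1/238) = (-40 + 2584)*(-1/238) = 2544*(-1/238) = -1272/119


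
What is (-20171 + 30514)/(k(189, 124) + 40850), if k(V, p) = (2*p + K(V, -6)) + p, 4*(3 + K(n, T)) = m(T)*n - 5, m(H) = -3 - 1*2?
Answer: 20686/81963 ≈ 0.25238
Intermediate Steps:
m(H) = -5 (m(H) = -3 - 2 = -5)
K(n, T) = -17/4 - 5*n/4 (K(n, T) = -3 + (-5*n - 5)/4 = -3 + (-5 - 5*n)/4 = -3 + (-5/4 - 5*n/4) = -17/4 - 5*n/4)
k(V, p) = -17/4 + 3*p - 5*V/4 (k(V, p) = (2*p + (-17/4 - 5*V/4)) + p = (-17/4 + 2*p - 5*V/4) + p = -17/4 + 3*p - 5*V/4)
(-20171 + 30514)/(k(189, 124) + 40850) = (-20171 + 30514)/((-17/4 + 3*124 - 5/4*189) + 40850) = 10343/((-17/4 + 372 - 945/4) + 40850) = 10343/(263/2 + 40850) = 10343/(81963/2) = 10343*(2/81963) = 20686/81963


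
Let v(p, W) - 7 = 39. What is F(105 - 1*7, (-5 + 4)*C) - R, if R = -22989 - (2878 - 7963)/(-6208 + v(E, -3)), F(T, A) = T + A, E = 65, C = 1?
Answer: 47420339/2054 ≈ 23087.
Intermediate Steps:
v(p, W) = 46 (v(p, W) = 7 + 39 = 46)
F(T, A) = A + T
R = -47221101/2054 (R = -22989 - (2878 - 7963)/(-6208 + 46) = -22989 - (-5085)/(-6162) = -22989 - (-5085)*(-1)/6162 = -22989 - 1*1695/2054 = -22989 - 1695/2054 = -47221101/2054 ≈ -22990.)
F(105 - 1*7, (-5 + 4)*C) - R = ((-5 + 4)*1 + (105 - 1*7)) - 1*(-47221101/2054) = (-1*1 + (105 - 7)) + 47221101/2054 = (-1 + 98) + 47221101/2054 = 97 + 47221101/2054 = 47420339/2054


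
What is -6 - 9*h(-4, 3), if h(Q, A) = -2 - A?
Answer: 39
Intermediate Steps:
-6 - 9*h(-4, 3) = -6 - 9*(-2 - 1*3) = -6 - 9*(-2 - 3) = -6 - 9*(-5) = -6 + 45 = 39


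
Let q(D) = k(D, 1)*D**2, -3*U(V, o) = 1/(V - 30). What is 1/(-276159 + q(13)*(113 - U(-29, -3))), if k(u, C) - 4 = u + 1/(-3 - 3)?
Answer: 531/24049571 ≈ 2.2079e-5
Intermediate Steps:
k(u, C) = 23/6 + u (k(u, C) = 4 + (u + 1/(-3 - 3)) = 4 + (u + 1/(-6)) = 4 + (u - 1/6) = 4 + (-1/6 + u) = 23/6 + u)
U(V, o) = -1/(3*(-30 + V)) (U(V, o) = -1/(3*(V - 30)) = -1/(3*(-30 + V)))
q(D) = D**2*(23/6 + D) (q(D) = (23/6 + D)*D**2 = D**2*(23/6 + D))
1/(-276159 + q(13)*(113 - U(-29, -3))) = 1/(-276159 + (13**2*(23/6 + 13))*(113 - (-1)/(-90 + 3*(-29)))) = 1/(-276159 + (169*(101/6))*(113 - (-1)/(-90 - 87))) = 1/(-276159 + 17069*(113 - (-1)/(-177))/6) = 1/(-276159 + 17069*(113 - (-1)*(-1)/177)/6) = 1/(-276159 + 17069*(113 - 1*1/177)/6) = 1/(-276159 + 17069*(113 - 1/177)/6) = 1/(-276159 + (17069/6)*(20000/177)) = 1/(-276159 + 170690000/531) = 1/(24049571/531) = 531/24049571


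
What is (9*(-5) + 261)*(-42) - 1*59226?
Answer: -68298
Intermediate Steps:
(9*(-5) + 261)*(-42) - 1*59226 = (-45 + 261)*(-42) - 59226 = 216*(-42) - 59226 = -9072 - 59226 = -68298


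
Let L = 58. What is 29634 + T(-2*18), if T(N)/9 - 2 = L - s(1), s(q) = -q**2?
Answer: 30183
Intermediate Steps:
T(N) = 549 (T(N) = 18 + 9*(58 - (-1)*1**2) = 18 + 9*(58 - (-1)) = 18 + 9*(58 - 1*(-1)) = 18 + 9*(58 + 1) = 18 + 9*59 = 18 + 531 = 549)
29634 + T(-2*18) = 29634 + 549 = 30183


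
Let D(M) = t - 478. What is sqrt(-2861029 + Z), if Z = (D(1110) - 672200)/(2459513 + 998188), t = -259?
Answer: I*sqrt(3800621765073017274)/1152567 ≈ 1691.5*I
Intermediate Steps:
D(M) = -737 (D(M) = -259 - 478 = -737)
Z = -672937/3457701 (Z = (-737 - 672200)/(2459513 + 998188) = -672937/3457701 ≈ -0.19462)
sqrt(-2861029 + Z) = sqrt(-2861029 - 672937/3457701) = sqrt(-9892583507266/3457701) = I*sqrt(3800621765073017274)/1152567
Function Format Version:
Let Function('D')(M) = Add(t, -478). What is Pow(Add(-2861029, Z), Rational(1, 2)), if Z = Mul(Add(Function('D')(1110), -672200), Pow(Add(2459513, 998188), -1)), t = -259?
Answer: Mul(Rational(1, 1152567), I, Pow(3800621765073017274, Rational(1, 2))) ≈ Mul(1691.5, I)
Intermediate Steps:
Function('D')(M) = -737 (Function('D')(M) = Add(-259, -478) = -737)
Z = Rational(-672937, 3457701) (Z = Mul(Add(-737, -672200), Pow(Add(2459513, 998188), -1)) = Mul(-672937, Pow(3457701, -1)) = Mul(-672937, Rational(1, 3457701)) = Rational(-672937, 3457701) ≈ -0.19462)
Pow(Add(-2861029, Z), Rational(1, 2)) = Pow(Add(-2861029, Rational(-672937, 3457701)), Rational(1, 2)) = Pow(Rational(-9892583507266, 3457701), Rational(1, 2)) = Mul(Rational(1, 1152567), I, Pow(3800621765073017274, Rational(1, 2)))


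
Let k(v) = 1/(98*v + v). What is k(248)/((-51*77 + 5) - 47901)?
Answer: -1/1272358296 ≈ -7.8594e-10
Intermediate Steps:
k(v) = 1/(99*v)
k(248)/((-51*77 + 5) - 47901) = ((1/99)/248)/((-51*77 + 5) - 47901) = ((1/99)*(1/248))/((-3927 + 5) - 47901) = 1/(24552*(-3922 - 47901)) = (1/24552)/(-51823) = (1/24552)*(-1/51823) = -1/1272358296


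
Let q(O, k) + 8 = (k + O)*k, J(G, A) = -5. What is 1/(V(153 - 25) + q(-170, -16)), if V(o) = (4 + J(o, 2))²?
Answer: 1/2969 ≈ 0.00033681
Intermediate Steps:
V(o) = 1 (V(o) = (4 - 5)² = (-1)² = 1)
q(O, k) = -8 + k*(O + k) (q(O, k) = -8 + (k + O)*k = -8 + (O + k)*k = -8 + k*(O + k))
1/(V(153 - 25) + q(-170, -16)) = 1/(1 + (-8 + (-16)² - 170*(-16))) = 1/(1 + (-8 + 256 + 2720)) = 1/(1 + 2968) = 1/2969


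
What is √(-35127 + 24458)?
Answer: I*√10669 ≈ 103.29*I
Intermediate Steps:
√(-35127 + 24458) = √(-10669) = I*√10669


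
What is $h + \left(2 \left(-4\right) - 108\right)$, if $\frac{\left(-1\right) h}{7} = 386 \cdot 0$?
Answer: $-116$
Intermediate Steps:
$h = 0$ ($h = - 7 \cdot 386 \cdot 0 = \left(-7\right) 0 = 0$)
$h + \left(2 \left(-4\right) - 108\right) = 0 + \left(2 \left(-4\right) - 108\right) = 0 - 116 = -116$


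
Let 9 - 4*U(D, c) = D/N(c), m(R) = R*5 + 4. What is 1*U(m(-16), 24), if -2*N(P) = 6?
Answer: -49/12 ≈ -4.0833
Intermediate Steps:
N(P) = -3 (N(P) = -1/2*6 = -3)
m(R) = 4 + 5*R (m(R) = 5*R + 4 = 4 + 5*R)
U(D, c) = 9/4 + D/12 (U(D, c) = 9/4 - D/(4*(-3)) = 9/4 - D*(-1)/(4*3) = 9/4 - (-1)*D/12 = 9/4 + D/12)
1*U(m(-16), 24) = 1*(9/4 + (4 + 5*(-16))/12) = 1*(9/4 + (4 - 80)/12) = 1*(9/4 + (1/12)*(-76)) = 1*(9/4 - 19/3) = 1*(-49/12) = -49/12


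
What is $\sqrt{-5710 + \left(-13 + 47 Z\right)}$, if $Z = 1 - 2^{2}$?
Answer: $2 i \sqrt{1466} \approx 76.577 i$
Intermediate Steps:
$Z = -3$ ($Z = 1 - 4 = -3$)
$\sqrt{-5710 + \left(-13 + 47 Z\right)} = \sqrt{-5710 + \left(-13 + 47 \left(-3\right)\right)} = \sqrt{-5710 - 154} = \sqrt{-5864} = 2 i \sqrt{1466}$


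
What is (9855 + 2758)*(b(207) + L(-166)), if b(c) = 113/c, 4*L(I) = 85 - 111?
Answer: -31091045/414 ≈ -75099.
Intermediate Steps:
L(I) = -13/2 (L(I) = (85 - 111)/4 = (1/4)*(-26) = -13/2)
(9855 + 2758)*(b(207) + L(-166)) = (9855 + 2758)*(113/207 - 13/2) = 12613*(113*(1/207) - 13/2) = 12613*(113/207 - 13/2) = 12613*(-2465/414) = -31091045/414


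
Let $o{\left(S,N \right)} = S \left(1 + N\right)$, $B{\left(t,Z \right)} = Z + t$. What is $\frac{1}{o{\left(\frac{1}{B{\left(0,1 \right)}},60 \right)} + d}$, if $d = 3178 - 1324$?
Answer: $\frac{1}{1915} \approx 0.00052219$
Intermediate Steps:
$d = 1854$
$\frac{1}{o{\left(\frac{1}{B{\left(0,1 \right)}},60 \right)} + d} = \frac{1}{\frac{1 + 60}{1 + 0} + 1854} = \frac{1}{1^{-1} \cdot 61 + 1854} = \frac{1}{1 \cdot 61 + 1854} = \frac{1}{61 + 1854} = \frac{1}{1915}$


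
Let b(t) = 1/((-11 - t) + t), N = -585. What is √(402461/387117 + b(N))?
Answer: √1911475955422/1419429 ≈ 0.97403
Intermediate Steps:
b(t) = -1/11 (b(t) = 1/(-11) = -1/11)
√(402461/387117 + b(N)) = √(402461/387117 - 1/11) = √(4039954/4258287) = √1911475955422/1419429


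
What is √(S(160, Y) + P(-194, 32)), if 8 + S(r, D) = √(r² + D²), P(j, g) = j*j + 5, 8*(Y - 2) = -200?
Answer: √(37633 + √26129) ≈ 194.41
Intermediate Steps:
Y = -23 (Y = 2 + (⅛)*(-200) = 2 - 25 = -23)
P(j, g) = 5 + j² (P(j, g) = j² + 5 = 5 + j²)
S(r, D) = -8 + √(D² + r²) (S(r, D) = -8 + √(r² + D²) = -8 + √(D² + r²))
√(S(160, Y) + P(-194, 32)) = √((-8 + √((-23)² + 160²)) + (5 + (-194)²)) = √((-8 + √(529 + 25600)) + (5 + 37636)) = √((-8 + √26129) + 37641) = √(37633 + √26129)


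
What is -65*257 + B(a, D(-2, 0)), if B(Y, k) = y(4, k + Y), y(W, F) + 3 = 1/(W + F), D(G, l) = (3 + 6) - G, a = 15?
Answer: -501239/30 ≈ -16708.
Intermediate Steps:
D(G, l) = 9 - G
y(W, F) = -3 + 1/(F + W) (y(W, F) = -3 + 1/(W + F) = -3 + 1/(F + W))
B(Y, k) = (-11 - 3*Y - 3*k)/(4 + Y + k) (B(Y, k) = (1 - 3*(k + Y) - 3*4)/((k + Y) + 4) = (1 - 3*(Y + k) - 12)/((Y + k) + 4) = (1 + (-3*Y - 3*k) - 12)/(4 + Y + k) = (-11 - 3*Y - 3*k)/(4 + Y + k))
-65*257 + B(a, D(-2, 0)) = -65*257 + (-11 - 3*15 - 3*(9 - 1*(-2)))/(4 + 15 + (9 - 1*(-2))) = -16705 + (-11 - 45 - 3*(9 + 2))/(4 + 15 + (9 + 2)) = -16705 + (-11 - 45 - 3*11)/(4 + 15 + 11) = -16705 + (-11 - 45 - 33)/30 = -16705 + (1/30)*(-89) = -16705 - 89/30 = -501239/30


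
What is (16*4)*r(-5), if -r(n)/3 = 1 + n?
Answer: 768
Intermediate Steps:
r(n) = -3 - 3*n (r(n) = -3*(1 + n) = -3 - 3*n)
(16*4)*r(-5) = (16*4)*(-3 - 3*(-5)) = 64*(-3 + 15) = 64*12 = 768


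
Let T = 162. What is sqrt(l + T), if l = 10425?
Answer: sqrt(10587) ≈ 102.89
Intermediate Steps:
sqrt(l + T) = sqrt(10425 + 162) = sqrt(10587)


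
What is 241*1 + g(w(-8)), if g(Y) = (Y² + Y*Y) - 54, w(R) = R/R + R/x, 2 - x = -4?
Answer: 1685/9 ≈ 187.22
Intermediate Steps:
x = 6 (x = 2 - 1*(-4) = 2 + 4 = 6)
w(R) = 1 + R/6 (w(R) = R/R + R/6 = 1 + R*(⅙) = 1 + R/6)
g(Y) = -54 + 2*Y² (g(Y) = (Y² + Y²) - 54 = 2*Y² - 54 = -54 + 2*Y²)
241*1 + g(w(-8)) = 241*1 + (-54 + 2*(1 + (⅙)*(-8))²) = 241 + (-54 + 2*(1 - 4/3)²) = 241 + (-54 + 2*(-⅓)²) = 241 + (-54 + 2*(⅑)) = 241 + (-54 + 2/9) = 241 - 484/9 = 1685/9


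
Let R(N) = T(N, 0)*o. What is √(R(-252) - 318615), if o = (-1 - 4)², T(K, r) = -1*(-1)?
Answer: I*√318590 ≈ 564.44*I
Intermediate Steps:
T(K, r) = 1
o = 25 (o = (-5)² = 25)
R(N) = 25 (R(N) = 1*25 = 25)
√(R(-252) - 318615) = √(25 - 318615) = √(-318590) = I*√318590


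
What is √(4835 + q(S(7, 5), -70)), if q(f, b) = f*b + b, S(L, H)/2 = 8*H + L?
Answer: 11*I*√15 ≈ 42.603*I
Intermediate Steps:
S(L, H) = 2*L + 16*H (S(L, H) = 2*(8*H + L) = 2*(L + 8*H) = 2*L + 16*H)
q(f, b) = b + b*f (q(f, b) = b*f + b = b + b*f)
√(4835 + q(S(7, 5), -70)) = √(4835 - 70*(1 + (2*7 + 16*5))) = √(4835 - 70*(1 + (14 + 80))) = √(4835 - 70*(1 + 94)) = √(4835 - 70*95) = √(4835 - 6650) = √(-1815) = 11*I*√15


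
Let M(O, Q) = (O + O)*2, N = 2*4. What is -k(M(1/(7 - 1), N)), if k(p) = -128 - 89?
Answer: 217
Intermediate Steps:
N = 8
M(O, Q) = 4*O (M(O, Q) = (2*O)*2 = 4*O)
k(p) = -217
-k(M(1/(7 - 1), N)) = -1*(-217) = 217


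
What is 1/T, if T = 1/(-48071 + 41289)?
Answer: -6782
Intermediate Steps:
T = -1/6782 (T = 1/(-6782) = -1/6782 ≈ -0.00014745)
1/T = 1/(-1/6782) = -6782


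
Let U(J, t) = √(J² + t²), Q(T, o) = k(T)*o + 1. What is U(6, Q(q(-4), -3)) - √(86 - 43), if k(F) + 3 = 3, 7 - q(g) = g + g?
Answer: √37 - √43 ≈ -0.47468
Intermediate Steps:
q(g) = 7 - 2*g (q(g) = 7 - (g + g) = 7 - 2*g)
k(F) = 0 (k(F) = -3 + 3 = 0)
Q(T, o) = 1 (Q(T, o) = 0*o + 1 = 0 + 1 = 1)
U(6, Q(q(-4), -3)) - √(86 - 43) = √(6² + 1²) - √(86 - 43) = √(36 + 1) - √43 = √37 - √43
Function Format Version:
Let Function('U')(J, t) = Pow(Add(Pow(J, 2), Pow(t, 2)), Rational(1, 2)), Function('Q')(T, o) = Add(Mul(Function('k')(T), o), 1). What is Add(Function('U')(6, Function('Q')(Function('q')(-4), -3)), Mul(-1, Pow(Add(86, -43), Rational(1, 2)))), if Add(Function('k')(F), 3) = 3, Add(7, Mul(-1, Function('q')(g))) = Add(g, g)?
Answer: Add(Pow(37, Rational(1, 2)), Mul(-1, Pow(43, Rational(1, 2)))) ≈ -0.47468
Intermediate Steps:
Function('q')(g) = Add(7, Mul(-2, g)) (Function('q')(g) = Add(7, Mul(-1, Add(g, g))) = Add(7, Mul(-1, Mul(2, g))) = Add(7, Mul(-2, g)))
Function('k')(F) = 0 (Function('k')(F) = Add(-3, 3) = 0)
Function('Q')(T, o) = 1 (Function('Q')(T, o) = Add(Mul(0, o), 1) = Add(0, 1) = 1)
Add(Function('U')(6, Function('Q')(Function('q')(-4), -3)), Mul(-1, Pow(Add(86, -43), Rational(1, 2)))) = Add(Pow(Add(Pow(6, 2), Pow(1, 2)), Rational(1, 2)), Mul(-1, Pow(Add(86, -43), Rational(1, 2)))) = Add(Pow(Add(36, 1), Rational(1, 2)), Mul(-1, Pow(43, Rational(1, 2)))) = Add(Pow(37, Rational(1, 2)), Mul(-1, Pow(43, Rational(1, 2))))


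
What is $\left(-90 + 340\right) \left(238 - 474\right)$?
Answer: $-59000$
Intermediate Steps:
$\left(-90 + 340\right) \left(238 - 474\right) = 250 \left(-236\right) = -59000$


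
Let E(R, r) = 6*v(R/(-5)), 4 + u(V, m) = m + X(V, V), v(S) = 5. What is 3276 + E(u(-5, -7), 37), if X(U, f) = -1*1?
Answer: 3306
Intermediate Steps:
X(U, f) = -1
u(V, m) = -5 + m (u(V, m) = -4 + (m - 1) = -4 + (-1 + m) = -5 + m)
E(R, r) = 30 (E(R, r) = 6*5 = 30)
3276 + E(u(-5, -7), 37) = 3276 + 30 = 3306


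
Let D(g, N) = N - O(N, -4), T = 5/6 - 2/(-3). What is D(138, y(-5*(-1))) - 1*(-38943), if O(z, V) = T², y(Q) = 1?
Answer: 155767/4 ≈ 38942.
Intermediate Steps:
T = 3/2 (T = 5*(⅙) - 2*(-⅓) = ⅚ + ⅔ = 3/2 ≈ 1.5000)
O(z, V) = 9/4 (O(z, V) = (3/2)² = 9/4)
D(g, N) = -9/4 + N (D(g, N) = N - 1*9/4 = N - 9/4 = -9/4 + N)
D(138, y(-5*(-1))) - 1*(-38943) = (-9/4 + 1) - 1*(-38943) = -5/4 + 38943 = 155767/4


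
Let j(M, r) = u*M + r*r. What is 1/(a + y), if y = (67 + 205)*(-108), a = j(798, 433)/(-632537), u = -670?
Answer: -632537/18581059741 ≈ -3.4042e-5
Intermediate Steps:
j(M, r) = r² - 670*M (j(M, r) = -670*M + r*r = -670*M + r² = r² - 670*M)
a = 347171/632537 (a = (433² - 670*798)/(-632537) = (187489 - 534660)*(-1/632537) = -347171*(-1/632537) = 347171/632537 ≈ 0.54885)
y = -29376 (y = 272*(-108) = -29376)
1/(a + y) = 1/(347171/632537 - 29376) = 1/(-18581059741/632537) = -632537/18581059741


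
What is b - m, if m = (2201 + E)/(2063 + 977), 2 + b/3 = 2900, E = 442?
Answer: 26427117/3040 ≈ 8693.1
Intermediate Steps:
b = 8694 (b = -6 + 3*2900 = -6 + 8700 = 8694)
m = 2643/3040 (m = (2201 + 442)/(2063 + 977) = 2643/3040 ≈ 0.86941)
b - m = 8694 - 1*2643/3040 = 8694 - 2643/3040 = 26427117/3040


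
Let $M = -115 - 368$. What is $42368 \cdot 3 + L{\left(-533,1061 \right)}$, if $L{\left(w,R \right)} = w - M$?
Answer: $127054$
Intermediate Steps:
$M = -483$ ($M = -115 - 368 = -483$)
$L{\left(w,R \right)} = 483 + w$ ($L{\left(w,R \right)} = w - -483 = w + 483 = 483 + w$)
$42368 \cdot 3 + L{\left(-533,1061 \right)} = 42368 \cdot 3 + \left(483 - 533\right) = 127104 - 50 = 127054$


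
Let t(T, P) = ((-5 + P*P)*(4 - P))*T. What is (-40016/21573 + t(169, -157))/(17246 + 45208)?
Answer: 7232764545746/673660071 ≈ 10737.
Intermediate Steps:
t(T, P) = T*(-5 + P**2)*(4 - P) (t(T, P) = ((-5 + P**2)*(4 - P))*T = T*(-5 + P**2)*(4 - P))
(-40016/21573 + t(169, -157))/(17246 + 45208) = (-40016/21573 + 169*(-20 - 1*(-157)**3 + 4*(-157)**2 + 5*(-157)))/(17246 + 45208) = (-40016*1/21573 + 169*(-20 - 1*(-3869893) + 4*24649 - 785))/62454 = (-40016/21573 + 169*(-20 + 3869893 + 98596 - 785))*(1/62454) = (-40016/21573 + 169*3967684)*(1/62454) = (-40016/21573 + 670538596)*(1/62454) = (14465529091492/21573)*(1/62454) = 7232764545746/673660071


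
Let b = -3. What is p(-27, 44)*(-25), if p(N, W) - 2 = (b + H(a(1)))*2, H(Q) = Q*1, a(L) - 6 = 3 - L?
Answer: -300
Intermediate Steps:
a(L) = 9 - L (a(L) = 6 + (3 - L) = 9 - L)
H(Q) = Q
p(N, W) = 12 (p(N, W) = 2 + (-3 + (9 - 1*1))*2 = 2 + (-3 + (9 - 1))*2 = 2 + (-3 + 8)*2 = 2 + 5*2 = 2 + 10 = 12)
p(-27, 44)*(-25) = 12*(-25) = -300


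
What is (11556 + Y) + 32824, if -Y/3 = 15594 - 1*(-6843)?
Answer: -22931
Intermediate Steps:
Y = -67311 (Y = -3*(15594 - 1*(-6843)) = -3*(15594 + 6843) = -3*22437 = -67311)
(11556 + Y) + 32824 = (11556 - 67311) + 32824 = -55755 + 32824 = -22931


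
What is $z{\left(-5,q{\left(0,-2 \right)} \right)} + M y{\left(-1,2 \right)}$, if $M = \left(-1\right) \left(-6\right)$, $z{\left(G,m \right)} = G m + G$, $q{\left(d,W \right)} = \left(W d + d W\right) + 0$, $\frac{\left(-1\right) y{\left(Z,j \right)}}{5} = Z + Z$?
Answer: $55$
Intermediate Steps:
$y{\left(Z,j \right)} = - 10 Z$ ($y{\left(Z,j \right)} = - 5 \left(Z + Z\right) = - 5 \cdot 2 Z = - 10 Z$)
$q{\left(d,W \right)} = 2 W d$ ($q{\left(d,W \right)} = \left(W d + W d\right) + 0 = 2 W d + 0 = 2 W d$)
$z{\left(G,m \right)} = G + G m$
$M = 6$
$z{\left(-5,q{\left(0,-2 \right)} \right)} + M y{\left(-1,2 \right)} = - 5 \left(1 + 2 \left(-2\right) 0\right) + 6 \left(\left(-10\right) \left(-1\right)\right) = - 5 \left(1 + 0\right) + 6 \cdot 10 = \left(-5\right) 1 + 60 = -5 + 60 = 55$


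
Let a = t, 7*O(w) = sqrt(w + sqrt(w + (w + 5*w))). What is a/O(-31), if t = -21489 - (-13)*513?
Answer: -103740/sqrt(-31 + I*sqrt(217)) ≈ -3895.5 + 17274.0*I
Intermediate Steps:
O(w) = sqrt(w + sqrt(7)*sqrt(w))/7 (O(w) = sqrt(w + sqrt(w + (w + 5*w)))/7 = sqrt(w + sqrt(w + 6*w))/7 = sqrt(w + sqrt(7*w))/7 = sqrt(w + sqrt(7)*sqrt(w))/7)
t = -14820 (t = -21489 - 1*(-6669) = -21489 + 6669 = -14820)
a = -14820
a/O(-31) = -14820*7/sqrt(-31 + sqrt(7)*sqrt(-31)) = -14820*7/sqrt(-31 + sqrt(7)*(I*sqrt(31))) = -14820*7/sqrt(-31 + I*sqrt(217)) = -103740/sqrt(-31 + I*sqrt(217))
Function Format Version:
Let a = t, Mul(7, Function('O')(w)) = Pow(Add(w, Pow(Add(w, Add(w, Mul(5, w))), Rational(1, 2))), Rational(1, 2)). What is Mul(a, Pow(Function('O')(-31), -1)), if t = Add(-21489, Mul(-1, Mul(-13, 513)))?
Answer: Mul(-103740, Pow(Add(-31, Mul(I, Pow(217, Rational(1, 2)))), Rational(-1, 2))) ≈ Add(-3895.5, Mul(17274., I))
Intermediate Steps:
Function('O')(w) = Mul(Rational(1, 7), Pow(Add(w, Mul(Pow(7, Rational(1, 2)), Pow(w, Rational(1, 2)))), Rational(1, 2))) (Function('O')(w) = Mul(Rational(1, 7), Pow(Add(w, Pow(Add(w, Add(w, Mul(5, w))), Rational(1, 2))), Rational(1, 2))) = Mul(Rational(1, 7), Pow(Add(w, Pow(Add(w, Mul(6, w)), Rational(1, 2))), Rational(1, 2))) = Mul(Rational(1, 7), Pow(Add(w, Pow(Mul(7, w), Rational(1, 2))), Rational(1, 2))) = Mul(Rational(1, 7), Pow(Add(w, Mul(Pow(7, Rational(1, 2)), Pow(w, Rational(1, 2)))), Rational(1, 2))))
t = -14820 (t = Add(-21489, Mul(-1, -6669)) = Add(-21489, 6669) = -14820)
a = -14820
Mul(a, Pow(Function('O')(-31), -1)) = Mul(-14820, Pow(Mul(Rational(1, 7), Pow(Add(-31, Mul(Pow(7, Rational(1, 2)), Pow(-31, Rational(1, 2)))), Rational(1, 2))), -1)) = Mul(-14820, Pow(Mul(Rational(1, 7), Pow(Add(-31, Mul(Pow(7, Rational(1, 2)), Mul(I, Pow(31, Rational(1, 2))))), Rational(1, 2))), -1)) = Mul(-14820, Pow(Mul(Rational(1, 7), Pow(Add(-31, Mul(I, Pow(217, Rational(1, 2)))), Rational(1, 2))), -1)) = Mul(-14820, Mul(7, Pow(Add(-31, Mul(I, Pow(217, Rational(1, 2)))), Rational(-1, 2)))) = Mul(-103740, Pow(Add(-31, Mul(I, Pow(217, Rational(1, 2)))), Rational(-1, 2)))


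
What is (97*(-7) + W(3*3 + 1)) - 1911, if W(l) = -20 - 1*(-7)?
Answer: -2603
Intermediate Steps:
W(l) = -13 (W(l) = -20 + 7 = -13)
(97*(-7) + W(3*3 + 1)) - 1911 = (97*(-7) - 13) - 1911 = (-679 - 13) - 1911 = -692 - 1911 = -2603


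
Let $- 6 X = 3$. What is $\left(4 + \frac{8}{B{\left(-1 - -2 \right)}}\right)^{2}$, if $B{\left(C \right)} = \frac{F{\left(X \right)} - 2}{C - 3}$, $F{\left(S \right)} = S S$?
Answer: $\frac{8464}{49} \approx 172.73$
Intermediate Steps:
$X = - \frac{1}{2}$ ($X = \left(- \frac{1}{6}\right) 3 = - \frac{1}{2} \approx -0.5$)
$F{\left(S \right)} = S^{2}$
$B{\left(C \right)} = - \frac{7}{4 \left(-3 + C\right)}$ ($B{\left(C \right)} = \frac{\left(- \frac{1}{2}\right)^{2} - 2}{C - 3} = \frac{\frac{1}{4} - 2}{-3 + C} = - \frac{7}{4 \left(-3 + C\right)}$)
$\left(4 + \frac{8}{B{\left(-1 - -2 \right)}}\right)^{2} = \left(4 + \frac{8}{\left(-7\right) \frac{1}{-12 + 4 \left(-1 - -2\right)}}\right)^{2} = \left(4 + \frac{8}{\left(-7\right) \frac{1}{-12 + 4 \left(-1 + 2\right)}}\right)^{2} = \left(4 + \frac{8}{\left(-7\right) \frac{1}{-12 + 4 \cdot 1}}\right)^{2} = \left(4 + \frac{8}{\left(-7\right) \frac{1}{-12 + 4}}\right)^{2} = \left(4 + \frac{8}{\left(-7\right) \frac{1}{-8}}\right)^{2} = \left(4 + \frac{8}{\left(-7\right) \left(- \frac{1}{8}\right)}\right)^{2} = \left(4 + \frac{8}{\frac{7}{8}}\right)^{2} = \left(4 + 8 \cdot \frac{8}{7}\right)^{2} = \left(4 + \frac{64}{7}\right)^{2} = \left(\frac{92}{7}\right)^{2} = \frac{8464}{49}$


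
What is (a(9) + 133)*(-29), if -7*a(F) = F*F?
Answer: -24650/7 ≈ -3521.4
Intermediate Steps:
a(F) = -F²/7 (a(F) = -F*F/7 = -F²/7)
(a(9) + 133)*(-29) = (-⅐*9² + 133)*(-29) = (-⅐*81 + 133)*(-29) = (-81/7 + 133)*(-29) = (850/7)*(-29) = -24650/7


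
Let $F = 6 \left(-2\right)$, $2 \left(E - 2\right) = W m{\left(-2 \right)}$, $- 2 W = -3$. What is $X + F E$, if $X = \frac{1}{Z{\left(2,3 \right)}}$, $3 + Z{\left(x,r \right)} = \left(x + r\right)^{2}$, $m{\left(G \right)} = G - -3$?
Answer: $- \frac{725}{22} \approx -32.955$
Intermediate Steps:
$m{\left(G \right)} = 3 + G$ ($m{\left(G \right)} = G + 3 = 3 + G$)
$W = \frac{3}{2}$ ($W = \left(- \frac{1}{2}\right) \left(-3\right) = \frac{3}{2} \approx 1.5$)
$Z{\left(x,r \right)} = -3 + \left(r + x\right)^{2}$ ($Z{\left(x,r \right)} = -3 + \left(x + r\right)^{2} = -3 + \left(r + x\right)^{2}$)
$X = \frac{1}{22}$ ($X = \frac{1}{-3 + \left(3 + 2\right)^{2}} = \frac{1}{-3 + 5^{2}} = \frac{1}{-3 + 25} = \frac{1}{22} \approx 0.045455$)
$E = \frac{11}{4}$ ($E = 2 + \frac{\frac{3}{2} \left(3 - 2\right)}{2} = 2 + \frac{\frac{3}{2} \cdot 1}{2} = 2 + \frac{1}{2} \cdot \frac{3}{2} = 2 + \frac{3}{4} = \frac{11}{4} \approx 2.75$)
$F = -12$
$X + F E = \frac{1}{22} - 33 = - \frac{725}{22}$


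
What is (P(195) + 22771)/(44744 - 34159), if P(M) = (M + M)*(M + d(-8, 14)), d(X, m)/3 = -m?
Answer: 82441/10585 ≈ 7.7885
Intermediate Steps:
d(X, m) = -3*m (d(X, m) = 3*(-m) = -3*m)
P(M) = 2*M*(-42 + M) (P(M) = (M + M)*(M - 3*14) = (2*M)*(M - 42) = (2*M)*(-42 + M) = 2*M*(-42 + M))
(P(195) + 22771)/(44744 - 34159) = (2*195*(-42 + 195) + 22771)/(44744 - 34159) = (2*195*153 + 22771)/10585 = (59670 + 22771)*(1/10585) = 82441*(1/10585) = 82441/10585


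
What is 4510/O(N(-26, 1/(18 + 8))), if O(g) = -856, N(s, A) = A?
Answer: -2255/428 ≈ -5.2687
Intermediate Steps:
4510/O(N(-26, 1/(18 + 8))) = 4510/(-856) = 4510*(-1/856) = -2255/428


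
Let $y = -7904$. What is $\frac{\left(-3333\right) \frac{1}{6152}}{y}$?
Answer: $\frac{3333}{48625408} \approx 6.8544 \cdot 10^{-5}$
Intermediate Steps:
$\frac{\left(-3333\right) \frac{1}{6152}}{y} = \frac{\left(-3333\right) \frac{1}{6152}}{-7904} = \left(-3333\right) \frac{1}{6152} \left(- \frac{1}{7904}\right) = \left(- \frac{3333}{6152}\right) \left(- \frac{1}{7904}\right) = \frac{3333}{48625408}$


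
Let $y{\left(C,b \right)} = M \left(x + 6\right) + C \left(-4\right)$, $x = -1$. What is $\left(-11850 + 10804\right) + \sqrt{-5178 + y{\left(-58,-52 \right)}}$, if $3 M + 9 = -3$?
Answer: $-1046 + i \sqrt{4966} \approx -1046.0 + 70.47 i$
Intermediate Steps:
$M = -4$ ($M = -3 + \frac{1}{3} \left(-3\right) = -3 - 1 = -4$)
$y{\left(C,b \right)} = -20 - 4 C$ ($y{\left(C,b \right)} = - 4 \left(-1 + 6\right) + C \left(-4\right) = \left(-4\right) 5 - 4 C = -20 - 4 C$)
$\left(-11850 + 10804\right) + \sqrt{-5178 + y{\left(-58,-52 \right)}} = \left(-11850 + 10804\right) + \sqrt{-5178 - -212} = -1046 + \sqrt{-5178 + \left(-20 + 232\right)} = -1046 + \sqrt{-5178 + 212} = -1046 + \sqrt{-4966} = -1046 + i \sqrt{4966}$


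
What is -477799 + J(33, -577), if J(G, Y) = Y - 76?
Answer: -478452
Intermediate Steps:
J(G, Y) = -76 + Y
-477799 + J(33, -577) = -477799 + (-76 - 577) = -477799 - 653 = -478452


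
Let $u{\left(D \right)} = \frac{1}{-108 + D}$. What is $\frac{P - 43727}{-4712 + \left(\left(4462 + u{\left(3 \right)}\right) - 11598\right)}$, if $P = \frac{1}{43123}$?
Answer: $\frac{197992139100}{53646780043} \approx 3.6907$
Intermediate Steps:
$P = \frac{1}{43123} \approx 2.3189 \cdot 10^{-5}$
$\frac{P - 43727}{-4712 + \left(\left(4462 + u{\left(3 \right)}\right) - 11598\right)} = \frac{\frac{1}{43123} - 43727}{-4712 - \left(7136 - \frac{1}{-108 + 3}\right)} = - \frac{1885639420}{43123 \left(-4712 - \left(7136 + \frac{1}{105}\right)\right)} = - \frac{1885639420}{43123 \left(-4712 + \left(\left(4462 - \frac{1}{105}\right) - 11598\right)\right)} = - \frac{1885639420}{43123 \left(-4712 + \left(\frac{468509}{105} - 11598\right)\right)} = - \frac{1885639420}{43123 \left(-4712 - \frac{749281}{105}\right)} = - \frac{1885639420}{43123 \left(- \frac{1244041}{105}\right)} = \left(- \frac{1885639420}{43123}\right) \left(- \frac{105}{1244041}\right) = \frac{197992139100}{53646780043}$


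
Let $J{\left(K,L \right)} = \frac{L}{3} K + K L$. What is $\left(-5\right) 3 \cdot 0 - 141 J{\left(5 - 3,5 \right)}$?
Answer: $-1880$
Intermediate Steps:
$J{\left(K,L \right)} = \frac{4 K L}{3}$ ($J{\left(K,L \right)} = L \frac{1}{3} K + K L = \frac{L}{3} K + K L = \frac{K L}{3} + K L = \frac{4 K L}{3}$)
$\left(-5\right) 3 \cdot 0 - 141 J{\left(5 - 3,5 \right)} = \left(-5\right) 3 \cdot 0 - 141 \cdot \frac{4}{3} \left(5 - 3\right) 5 = \left(-15\right) 0 - 141 \cdot \frac{4}{3} \left(5 - 3\right) 5 = 0 - 141 \cdot \frac{4}{3} \cdot 2 \cdot 5 = 0 - 1880 = -1880$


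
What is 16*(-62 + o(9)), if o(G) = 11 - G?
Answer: -960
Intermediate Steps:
16*(-62 + o(9)) = 16*(-62 + (11 - 1*9)) = 16*(-62 + (11 - 9)) = 16*(-62 + 2) = 16*(-60) = -960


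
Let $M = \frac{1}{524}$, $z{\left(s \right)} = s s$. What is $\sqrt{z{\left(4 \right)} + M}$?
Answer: $\frac{\sqrt{1098435}}{262} \approx 4.0002$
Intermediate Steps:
$z{\left(s \right)} = s^{2}$
$M = \frac{1}{524} \approx 0.0019084$
$\sqrt{z{\left(4 \right)} + M} = \sqrt{4^{2} + \frac{1}{524}} = \sqrt{16 + \frac{1}{524}} = \sqrt{\frac{8385}{524}} = \frac{\sqrt{1098435}}{262}$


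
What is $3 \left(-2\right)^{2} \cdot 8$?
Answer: $96$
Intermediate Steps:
$3 \left(-2\right)^{2} \cdot 8 = 3 \cdot 4 \cdot 8 = 12 \cdot 8 = 96$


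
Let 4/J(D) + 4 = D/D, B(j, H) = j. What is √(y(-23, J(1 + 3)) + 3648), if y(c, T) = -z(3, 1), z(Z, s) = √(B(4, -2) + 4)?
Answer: √(3648 - 2*√2) ≈ 60.375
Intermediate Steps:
z(Z, s) = 2*√2 (z(Z, s) = √(4 + 4) = √8 = 2*√2)
J(D) = -4/3 (J(D) = 4/(-4 + D/D) = 4/(-4 + 1) = 4/(-3) = 4*(-⅓) = -4/3)
y(c, T) = -2*√2
√(y(-23, J(1 + 3)) + 3648) = √(-2*√2 + 3648) = √(3648 - 2*√2)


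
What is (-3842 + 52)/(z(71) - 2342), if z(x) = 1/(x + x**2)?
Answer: 19374480/11972303 ≈ 1.6183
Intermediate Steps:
(-3842 + 52)/(z(71) - 2342) = (-3842 + 52)/(1/(71*(1 + 71)) - 2342) = -3790/((1/71)/72 - 2342) = -3790/((1/71)*(1/72) - 2342) = -3790/(1/5112 - 2342) = -3790/(-11972303/5112) = -3790*(-5112/11972303) = 19374480/11972303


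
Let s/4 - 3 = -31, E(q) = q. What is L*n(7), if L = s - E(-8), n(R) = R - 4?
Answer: -312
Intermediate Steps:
n(R) = -4 + R
s = -112 (s = 12 + 4*(-31) = 12 - 124 = -112)
L = -104 (L = -112 - 1*(-8) = -112 + 8 = -104)
L*n(7) = -104*(-4 + 7) = -104*3 = -312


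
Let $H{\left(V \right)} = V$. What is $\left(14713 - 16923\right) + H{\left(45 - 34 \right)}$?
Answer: $-2199$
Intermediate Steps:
$\left(14713 - 16923\right) + H{\left(45 - 34 \right)} = \left(14713 - 16923\right) + \left(45 - 34\right) = -2210 + \left(45 - 34\right) = -2210 + 11 = -2199$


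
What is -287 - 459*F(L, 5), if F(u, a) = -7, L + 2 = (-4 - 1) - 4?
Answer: 2926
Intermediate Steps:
L = -11 (L = -2 + ((-4 - 1) - 4) = -2 + (-5 - 4) = -2 - 9 = -11)
-287 - 459*F(L, 5) = -287 - 459*(-7) = -287 + 3213 = 2926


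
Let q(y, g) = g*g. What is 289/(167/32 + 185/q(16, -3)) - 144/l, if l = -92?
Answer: 2181564/170729 ≈ 12.778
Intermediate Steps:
q(y, g) = g**2
289/(167/32 + 185/q(16, -3)) - 144/l = 289/(167/32 + 185/((-3)**2)) - 144/(-92) = 289/(167*(1/32) + 185/9) - 144*(-1/92) = 289/(167/32 + 185*(1/9)) + 36/23 = 289/(167/32 + 185/9) + 36/23 = 289/(7423/288) + 36/23 = 289*(288/7423) + 36/23 = 83232/7423 + 36/23 = 2181564/170729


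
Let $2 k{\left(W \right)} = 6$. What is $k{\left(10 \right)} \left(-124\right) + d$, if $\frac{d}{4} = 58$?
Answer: $-140$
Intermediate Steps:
$d = 232$ ($d = 4 \cdot 58 = 232$)
$k{\left(W \right)} = 3$ ($k{\left(W \right)} = \frac{1}{2} \cdot 6 = 3$)
$k{\left(10 \right)} \left(-124\right) + d = 3 \left(-124\right) + 232 = -372 + 232 = -140$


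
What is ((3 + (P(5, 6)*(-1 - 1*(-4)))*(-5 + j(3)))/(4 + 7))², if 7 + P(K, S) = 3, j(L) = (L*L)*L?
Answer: 68121/121 ≈ 562.98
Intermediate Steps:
j(L) = L³ (j(L) = L²*L = L³)
P(K, S) = -4 (P(K, S) = -7 + 3 = -4)
((3 + (P(5, 6)*(-1 - 1*(-4)))*(-5 + j(3)))/(4 + 7))² = ((3 + (-4*(-1 - 1*(-4)))*(-5 + 3³))/(4 + 7))² = ((3 + (-4*(-1 + 4))*(-5 + 27))/11)² = ((3 - 4*3*22)/11)² = ((3 - 12*22)/11)² = ((3 - 264)/11)² = ((1/11)*(-261))² = (-261/11)² = 68121/121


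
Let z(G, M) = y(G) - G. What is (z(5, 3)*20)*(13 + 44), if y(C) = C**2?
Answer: 22800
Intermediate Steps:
z(G, M) = G**2 - G
(z(5, 3)*20)*(13 + 44) = ((5*(-1 + 5))*20)*(13 + 44) = ((5*4)*20)*57 = (20*20)*57 = 400*57 = 22800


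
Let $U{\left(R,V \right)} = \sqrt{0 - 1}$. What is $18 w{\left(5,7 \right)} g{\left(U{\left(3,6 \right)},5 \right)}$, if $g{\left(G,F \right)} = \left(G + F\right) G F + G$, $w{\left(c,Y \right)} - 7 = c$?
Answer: $-1080 + 5616 i \approx -1080.0 + 5616.0 i$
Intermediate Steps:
$w{\left(c,Y \right)} = 7 + c$
$U{\left(R,V \right)} = i$ ($U{\left(R,V \right)} = \sqrt{-1} = i$)
$g{\left(G,F \right)} = G + F G \left(F + G\right)$ ($g{\left(G,F \right)} = \left(F + G\right) G F + G = G \left(F + G\right) F + G = F G \left(F + G\right) + G = G + F G \left(F + G\right)$)
$18 w{\left(5,7 \right)} g{\left(U{\left(3,6 \right)},5 \right)} = 18 \left(7 + 5\right) i \left(1 + 5^{2} + 5 i\right) = 18 \cdot 12 i \left(1 + 25 + 5 i\right) = 216 i \left(26 + 5 i\right)$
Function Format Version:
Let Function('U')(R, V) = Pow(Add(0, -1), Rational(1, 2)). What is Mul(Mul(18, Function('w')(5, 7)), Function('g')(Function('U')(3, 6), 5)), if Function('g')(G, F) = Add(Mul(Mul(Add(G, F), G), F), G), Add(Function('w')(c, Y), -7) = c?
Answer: Add(-1080, Mul(5616, I)) ≈ Add(-1080.0, Mul(5616.0, I))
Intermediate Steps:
Function('w')(c, Y) = Add(7, c)
Function('U')(R, V) = I (Function('U')(R, V) = Pow(-1, Rational(1, 2)) = I)
Function('g')(G, F) = Add(G, Mul(F, G, Add(F, G))) (Function('g')(G, F) = Add(Mul(Mul(Add(F, G), G), F), G) = Add(Mul(Mul(G, Add(F, G)), F), G) = Add(Mul(F, G, Add(F, G)), G) = Add(G, Mul(F, G, Add(F, G))))
Mul(Mul(18, Function('w')(5, 7)), Function('g')(Function('U')(3, 6), 5)) = Mul(Mul(18, Add(7, 5)), Mul(I, Add(1, Pow(5, 2), Mul(5, I)))) = Mul(Mul(18, 12), Mul(I, Add(1, 25, Mul(5, I)))) = Mul(216, Mul(I, Add(26, Mul(5, I)))) = Mul(216, I, Add(26, Mul(5, I)))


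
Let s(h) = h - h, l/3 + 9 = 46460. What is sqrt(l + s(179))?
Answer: sqrt(139353) ≈ 373.30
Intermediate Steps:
l = 139353 (l = -27 + 3*46460 = -27 + 139380 = 139353)
s(h) = 0
sqrt(l + s(179)) = sqrt(139353 + 0) = sqrt(139353)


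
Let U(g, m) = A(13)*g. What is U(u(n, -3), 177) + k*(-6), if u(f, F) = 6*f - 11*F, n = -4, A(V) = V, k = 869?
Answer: -5097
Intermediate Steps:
u(f, F) = -11*F + 6*f
U(g, m) = 13*g
U(u(n, -3), 177) + k*(-6) = 13*(-11*(-3) + 6*(-4)) + 869*(-6) = 13*(33 - 24) - 5214 = 13*9 - 5214 = 117 - 5214 = -5097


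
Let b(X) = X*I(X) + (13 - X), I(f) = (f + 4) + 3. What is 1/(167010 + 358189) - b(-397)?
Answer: -81531892759/525199 ≈ -1.5524e+5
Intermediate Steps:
I(f) = 7 + f (I(f) = (4 + f) + 3 = 7 + f)
b(X) = 13 - X + X*(7 + X) (b(X) = X*(7 + X) + (13 - X) = 13 - X + X*(7 + X))
1/(167010 + 358189) - b(-397) = 1/(167010 + 358189) - (13 - 1*(-397) - 397*(7 - 397)) = 1/525199 - (13 + 397 - 397*(-390)) = 1/525199 - (13 + 397 + 154830) = 1/525199 - 1*155240 = 1/525199 - 155240 = -81531892759/525199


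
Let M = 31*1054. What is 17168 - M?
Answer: -15506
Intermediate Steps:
M = 32674
17168 - M = 17168 - 1*32674 = 17168 - 32674 = -15506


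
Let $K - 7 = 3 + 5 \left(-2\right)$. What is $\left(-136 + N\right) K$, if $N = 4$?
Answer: $0$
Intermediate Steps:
$K = 0$ ($K = 7 + \left(3 + 5 \left(-2\right)\right) = 7 + \left(3 - 10\right) = 7 - 7 = 0$)
$\left(-136 + N\right) K = \left(-136 + 4\right) 0 = \left(-132\right) 0 = 0$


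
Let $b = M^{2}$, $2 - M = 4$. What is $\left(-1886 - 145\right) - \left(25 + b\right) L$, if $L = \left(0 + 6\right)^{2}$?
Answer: $-3075$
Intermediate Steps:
$M = -2$ ($M = 2 - 4 = -2$)
$L = 36$ ($L = 6^{2} = 36$)
$b = 4$ ($b = \left(-2\right)^{2} = 4$)
$\left(-1886 - 145\right) - \left(25 + b\right) L = \left(-1886 - 145\right) - \left(25 + 4\right) 36 = -2031 - 29 \cdot 36 = -2031 - 1044 = -3075$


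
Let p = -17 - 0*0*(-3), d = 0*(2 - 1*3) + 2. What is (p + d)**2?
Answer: 225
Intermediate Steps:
d = 2 (d = 0*(2 - 3) + 2 = 0*(-1) + 2 = 0 + 2 = 2)
p = -17 (p = -17 - 0*(-3) = -17 - 1*0 = -17 + 0 = -17)
(p + d)**2 = (-17 + 2)**2 = (-15)**2 = 225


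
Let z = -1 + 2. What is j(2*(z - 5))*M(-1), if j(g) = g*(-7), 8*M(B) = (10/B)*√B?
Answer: -70*I ≈ -70.0*I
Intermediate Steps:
z = 1
M(B) = 5/(4*√B) (M(B) = ((10/B)*√B)/8 = (10/√B)/8 = 5/(4*√B))
j(g) = -7*g
j(2*(z - 5))*M(-1) = (-14*(1 - 5))*(5/(4*√(-1))) = (-14*(-4))*(5*(-I)/4) = (-7*(-8))*(-5*I/4) = 56*(-5*I/4) = -70*I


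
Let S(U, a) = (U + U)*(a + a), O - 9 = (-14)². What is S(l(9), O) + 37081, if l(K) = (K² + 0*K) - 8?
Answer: 96941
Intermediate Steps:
O = 205 (O = 9 + (-14)² = 9 + 196 = 205)
l(K) = -8 + K² (l(K) = (K² + 0) - 8 = K² - 8 = -8 + K²)
S(U, a) = 4*U*a (S(U, a) = (2*U)*(2*a) = 4*U*a)
S(l(9), O) + 37081 = 4*(-8 + 9²)*205 + 37081 = 4*(-8 + 81)*205 + 37081 = 4*73*205 + 37081 = 59860 + 37081 = 96941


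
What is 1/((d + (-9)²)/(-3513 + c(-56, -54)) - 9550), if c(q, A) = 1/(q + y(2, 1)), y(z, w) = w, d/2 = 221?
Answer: -193216/1845241565 ≈ -0.00010471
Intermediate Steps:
d = 442 (d = 2*221 = 442)
c(q, A) = 1/(1 + q) (c(q, A) = 1/(q + 1) = 1/(1 + q))
1/((d + (-9)²)/(-3513 + c(-56, -54)) - 9550) = 1/((442 + (-9)²)/(-3513 + 1/(1 - 56)) - 9550) = 1/((442 + 81)/(-3513 + 1/(-55)) - 9550) = 1/(523/(-3513 - 1/55) - 9550) = 1/(523/(-193216/55) - 9550) = 1/(523*(-55/193216) - 9550) = 1/(-28765/193216 - 9550) = 1/(-1845241565/193216) = -193216/1845241565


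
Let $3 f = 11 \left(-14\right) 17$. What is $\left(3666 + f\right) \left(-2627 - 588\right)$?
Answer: $- \frac{26941700}{3} \approx -8.9806 \cdot 10^{6}$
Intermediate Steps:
$f = - \frac{2618}{3}$ ($f = \frac{11 \left(-14\right) 17}{3} = \frac{\left(-154\right) 17}{3} = \frac{1}{3} \left(-2618\right) = - \frac{2618}{3} \approx -872.67$)
$\left(3666 + f\right) \left(-2627 - 588\right) = \left(3666 - \frac{2618}{3}\right) \left(-2627 - 588\right) = \frac{8380 \left(-2627 - 588\right)}{3} = \frac{8380}{3} \left(-3215\right) = - \frac{26941700}{3}$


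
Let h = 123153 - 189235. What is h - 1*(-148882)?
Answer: 82800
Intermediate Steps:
h = -66082
h - 1*(-148882) = -66082 - 1*(-148882) = -66082 + 148882 = 82800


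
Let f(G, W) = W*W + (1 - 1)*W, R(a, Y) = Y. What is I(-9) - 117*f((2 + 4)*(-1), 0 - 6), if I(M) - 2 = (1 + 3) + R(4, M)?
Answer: -4215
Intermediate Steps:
I(M) = 6 + M (I(M) = 2 + ((1 + 3) + M) = 2 + (4 + M) = 6 + M)
f(G, W) = W² (f(G, W) = W² + 0*W = W² + 0 = W²)
I(-9) - 117*f((2 + 4)*(-1), 0 - 6) = (6 - 9) - 117*(0 - 6)² = -3 - 117*(-6)² = -3 - 117*36 = -3 - 4212 = -4215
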